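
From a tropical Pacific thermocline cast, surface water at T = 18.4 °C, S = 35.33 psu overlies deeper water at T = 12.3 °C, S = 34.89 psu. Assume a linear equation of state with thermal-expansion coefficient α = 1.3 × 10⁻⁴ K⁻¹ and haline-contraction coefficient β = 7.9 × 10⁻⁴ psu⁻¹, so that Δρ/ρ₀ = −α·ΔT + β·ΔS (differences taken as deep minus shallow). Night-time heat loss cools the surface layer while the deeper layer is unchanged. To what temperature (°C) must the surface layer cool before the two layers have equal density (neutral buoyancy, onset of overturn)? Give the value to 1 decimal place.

Neutral buoyancy requires Δρ = 0, i.e. −α(T_deep − T_surf′) + β(S_deep − S_surf) = 0.
T_surf′ = T_deep − (β/α)·ΔS = 12.3 − (7.9 × 10⁻⁴/1.3 × 10⁻⁴)·(-0.44) = 14.974 °C.
Cooling required: 18.4 − (14.974) = 3.426 °C.

15.0 °C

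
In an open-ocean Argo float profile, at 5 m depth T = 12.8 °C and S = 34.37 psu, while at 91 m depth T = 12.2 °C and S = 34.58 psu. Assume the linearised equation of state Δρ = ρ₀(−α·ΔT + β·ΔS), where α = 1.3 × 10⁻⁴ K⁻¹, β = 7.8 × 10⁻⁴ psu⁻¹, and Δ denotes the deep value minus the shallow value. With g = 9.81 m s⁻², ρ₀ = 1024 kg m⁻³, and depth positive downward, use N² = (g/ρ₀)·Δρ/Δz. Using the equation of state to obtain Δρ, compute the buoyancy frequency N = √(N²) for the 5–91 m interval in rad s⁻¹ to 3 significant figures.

5.25 × 10⁻³ rad s⁻¹

ΔT = -0.6 K, ΔS = +0.21 psu (deep − shallow).
Δρ/ρ₀ = −αΔT + βΔS = 7.80 × 10⁻⁵ + 1.638 × 10⁻⁴ = 2.418 × 10⁻⁴, so Δρ ≈ 0.2476 kg m⁻³.
N² = (g/ρ₀)·Δρ/Δz = g·(Δρ/ρ₀)/Δz = 9.81 × 2.418 × 10⁻⁴ / 86 = 2.7582 × 10⁻⁵ s⁻².
N = √(2.7582 × 10⁻⁵) = 5.2519 × 10⁻³ rad s⁻¹ ≈ 5.25 × 10⁻³ rad s⁻¹.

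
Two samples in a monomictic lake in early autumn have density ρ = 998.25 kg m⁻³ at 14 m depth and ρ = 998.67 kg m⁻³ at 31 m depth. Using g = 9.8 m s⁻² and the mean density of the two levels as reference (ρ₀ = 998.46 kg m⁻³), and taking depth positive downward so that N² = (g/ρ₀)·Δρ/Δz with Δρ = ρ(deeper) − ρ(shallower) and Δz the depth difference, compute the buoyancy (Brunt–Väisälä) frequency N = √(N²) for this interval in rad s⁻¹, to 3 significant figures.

Δρ = 998.67 − 998.25 = 0.42 kg m⁻³ over Δz = 31 − 14 = 17 m.
N² = (9.8/998.46) × (0.42/17) = 2.4249 × 10⁻⁴ s⁻².
N = √(2.4249 × 10⁻⁴) = 0.015572 rad s⁻¹ ≈ 0.0156 rad s⁻¹.

0.0156 rad s⁻¹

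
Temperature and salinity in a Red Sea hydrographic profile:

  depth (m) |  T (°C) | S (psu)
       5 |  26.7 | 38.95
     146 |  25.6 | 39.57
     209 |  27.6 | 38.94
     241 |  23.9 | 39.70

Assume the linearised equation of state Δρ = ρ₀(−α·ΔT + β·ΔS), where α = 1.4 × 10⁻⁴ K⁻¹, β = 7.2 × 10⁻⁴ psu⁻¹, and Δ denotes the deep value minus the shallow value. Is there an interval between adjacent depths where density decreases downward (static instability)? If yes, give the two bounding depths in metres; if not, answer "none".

Evaluate Δρ/ρ₀ = −αΔT + βΔS across each adjacent pair:
  5–146 m: −αΔT+βΔS = −(1.4 × 10⁻⁴)(-1.1)+(7.2 × 10⁻⁴)(+0.62) = 6.0 × 10⁻⁴ → stable
  146–209 m: −αΔT+βΔS = −(1.4 × 10⁻⁴)(+2.0)+(7.2 × 10⁻⁴)(-0.63) = -7.3 × 10⁻⁴ → UNSTABLE
  209–241 m: −αΔT+βΔS = −(1.4 × 10⁻⁴)(-3.7)+(7.2 × 10⁻⁴)(+0.76) = 1.1 × 10⁻³ → stable
The 146–209 m interval has Δρ < 0: lighter water underlies denser water.

146–209 m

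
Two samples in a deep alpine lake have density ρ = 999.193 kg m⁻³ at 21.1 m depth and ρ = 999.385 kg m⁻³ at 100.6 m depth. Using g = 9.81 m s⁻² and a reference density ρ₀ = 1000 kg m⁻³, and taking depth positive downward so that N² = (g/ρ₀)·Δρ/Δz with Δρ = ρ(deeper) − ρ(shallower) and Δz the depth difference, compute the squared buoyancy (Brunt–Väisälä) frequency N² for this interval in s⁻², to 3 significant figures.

2.37 × 10⁻⁵ s⁻²

Δρ = 999.385 − 999.193 = 0.192 kg m⁻³ over Δz = 100.6 − 21.1 = 79.5 m.
N² = (9.81/1000) × (0.192/79.5) = 2.3692 × 10⁻⁵ s⁻² ≈ 2.37 × 10⁻⁵ s⁻².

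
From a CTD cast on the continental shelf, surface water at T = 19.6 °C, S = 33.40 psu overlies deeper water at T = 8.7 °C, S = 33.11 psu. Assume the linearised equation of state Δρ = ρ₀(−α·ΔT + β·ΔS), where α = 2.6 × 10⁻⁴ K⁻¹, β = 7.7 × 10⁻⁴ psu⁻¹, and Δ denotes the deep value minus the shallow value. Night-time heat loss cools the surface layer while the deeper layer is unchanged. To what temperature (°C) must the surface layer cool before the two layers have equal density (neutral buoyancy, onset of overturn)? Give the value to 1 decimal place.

9.6 °C

Neutral buoyancy requires Δρ = 0, i.e. −α(T_deep − T_surf′) + β(S_deep − S_surf) = 0.
T_surf′ = T_deep − (β/α)·ΔS = 8.7 − (7.7 × 10⁻⁴/2.6 × 10⁻⁴)·(-0.29) = 9.559 °C.
Cooling required: 19.6 − (9.559) = 10.041 °C.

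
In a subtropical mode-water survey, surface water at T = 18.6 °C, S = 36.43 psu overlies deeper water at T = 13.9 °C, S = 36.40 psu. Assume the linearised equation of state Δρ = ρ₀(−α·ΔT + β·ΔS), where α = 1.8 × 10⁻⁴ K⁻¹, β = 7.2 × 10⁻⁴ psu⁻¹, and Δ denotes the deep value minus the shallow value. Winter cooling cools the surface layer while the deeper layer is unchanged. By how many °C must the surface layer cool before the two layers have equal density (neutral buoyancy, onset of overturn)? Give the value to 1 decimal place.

Neutral buoyancy requires Δρ = 0, i.e. −α(T_deep − T_surf′) + β(S_deep − S_surf) = 0.
T_surf′ = T_deep − (β/α)·ΔS = 13.9 − (7.2 × 10⁻⁴/1.8 × 10⁻⁴)·(-0.03) = 14.020 °C.
Cooling required: 18.6 − (14.020) = 4.580 °C.

4.6 °C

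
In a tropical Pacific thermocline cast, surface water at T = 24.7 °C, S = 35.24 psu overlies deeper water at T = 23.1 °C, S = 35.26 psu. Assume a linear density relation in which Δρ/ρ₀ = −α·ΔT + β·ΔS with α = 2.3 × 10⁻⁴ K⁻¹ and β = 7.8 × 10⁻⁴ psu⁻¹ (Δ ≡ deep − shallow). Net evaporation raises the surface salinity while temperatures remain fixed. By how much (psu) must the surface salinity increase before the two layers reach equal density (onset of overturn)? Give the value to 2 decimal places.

Neutral buoyancy requires −α(T_deep − T_surf) + β(S_deep − S_surf′) = 0.
S_surf′ = S_deep − (α/β)·ΔT = 35.26 − (2.3 × 10⁻⁴/7.8 × 10⁻⁴)·(-1.6) = 35.7318 psu.
Increase required: 35.7318 − 35.24 = 0.4918 psu.

0.49 psu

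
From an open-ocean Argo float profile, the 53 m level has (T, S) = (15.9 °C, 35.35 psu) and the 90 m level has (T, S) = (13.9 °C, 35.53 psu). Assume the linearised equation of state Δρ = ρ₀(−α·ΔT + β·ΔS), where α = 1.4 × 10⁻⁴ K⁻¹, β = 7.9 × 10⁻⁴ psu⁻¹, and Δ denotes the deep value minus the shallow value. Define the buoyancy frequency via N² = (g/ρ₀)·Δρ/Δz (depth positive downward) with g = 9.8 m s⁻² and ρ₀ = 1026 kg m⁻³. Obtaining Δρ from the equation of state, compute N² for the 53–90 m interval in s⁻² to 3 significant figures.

ΔT = -2.0 K, ΔS = +0.18 psu (deep − shallow).
Δρ/ρ₀ = −αΔT + βΔS = 2.80 × 10⁻⁴ + 1.422 × 10⁻⁴ = 4.222 × 10⁻⁴, so Δρ ≈ 0.4332 kg m⁻³.
N² = (g/ρ₀)·Δρ/Δz = g·(Δρ/ρ₀)/Δz = 9.8 × 4.222 × 10⁻⁴ / 37 = 1.1183 × 10⁻⁴ s⁻² ≈ 1.12 × 10⁻⁴ s⁻².

1.12 × 10⁻⁴ s⁻²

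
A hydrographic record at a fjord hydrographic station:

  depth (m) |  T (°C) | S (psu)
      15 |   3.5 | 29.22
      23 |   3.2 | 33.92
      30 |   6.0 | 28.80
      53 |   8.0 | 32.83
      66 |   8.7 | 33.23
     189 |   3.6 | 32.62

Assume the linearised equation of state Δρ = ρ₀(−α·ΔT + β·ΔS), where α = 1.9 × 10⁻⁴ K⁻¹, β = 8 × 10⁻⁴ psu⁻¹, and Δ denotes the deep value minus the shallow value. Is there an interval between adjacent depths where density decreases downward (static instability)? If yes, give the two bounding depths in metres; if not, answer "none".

Evaluate Δρ/ρ₀ = −αΔT + βΔS across each adjacent pair:
  15–23 m: −αΔT+βΔS = −(1.9 × 10⁻⁴)(-0.3)+(8 × 10⁻⁴)(+4.70) = 3.8 × 10⁻³ → stable
  23–30 m: −αΔT+βΔS = −(1.9 × 10⁻⁴)(+2.8)+(8 × 10⁻⁴)(-5.12) = -4.6 × 10⁻³ → UNSTABLE
  30–53 m: −αΔT+βΔS = −(1.9 × 10⁻⁴)(+2.0)+(8 × 10⁻⁴)(+4.03) = 2.8 × 10⁻³ → stable
  53–66 m: −αΔT+βΔS = −(1.9 × 10⁻⁴)(+0.7)+(8 × 10⁻⁴)(+0.40) = 1.9 × 10⁻⁴ → stable
  66–189 m: −αΔT+βΔS = −(1.9 × 10⁻⁴)(-5.1)+(8 × 10⁻⁴)(-0.61) = 4.8 × 10⁻⁴ → stable
The 23–30 m interval has Δρ < 0: lighter water underlies denser water.

23–30 m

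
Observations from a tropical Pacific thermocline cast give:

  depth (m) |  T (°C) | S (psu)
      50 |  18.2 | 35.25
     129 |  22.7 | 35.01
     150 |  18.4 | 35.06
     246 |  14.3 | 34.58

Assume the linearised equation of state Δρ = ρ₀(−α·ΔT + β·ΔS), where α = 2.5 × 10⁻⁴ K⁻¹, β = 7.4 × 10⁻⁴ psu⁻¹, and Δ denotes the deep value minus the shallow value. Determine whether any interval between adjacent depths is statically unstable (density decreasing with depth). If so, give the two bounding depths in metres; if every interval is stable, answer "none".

50–129 m

Evaluate Δρ/ρ₀ = −αΔT + βΔS across each adjacent pair:
  50–129 m: −αΔT+βΔS = −(2.5 × 10⁻⁴)(+4.5)+(7.4 × 10⁻⁴)(-0.24) = -1.3 × 10⁻³ → UNSTABLE
  129–150 m: −αΔT+βΔS = −(2.5 × 10⁻⁴)(-4.3)+(7.4 × 10⁻⁴)(+0.05) = 1.1 × 10⁻³ → stable
  150–246 m: −αΔT+βΔS = −(2.5 × 10⁻⁴)(-4.1)+(7.4 × 10⁻⁴)(-0.48) = 6.7 × 10⁻⁴ → stable
The 50–129 m interval has Δρ < 0: lighter water underlies denser water.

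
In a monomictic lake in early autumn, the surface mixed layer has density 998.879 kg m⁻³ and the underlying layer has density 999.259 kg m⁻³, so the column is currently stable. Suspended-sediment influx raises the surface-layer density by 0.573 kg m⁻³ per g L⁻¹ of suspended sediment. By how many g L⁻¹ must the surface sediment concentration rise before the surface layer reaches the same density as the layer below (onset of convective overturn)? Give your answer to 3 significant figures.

0.663 g L⁻¹

Density deficit of the surface layer: 999.259 − 998.879 = 0.38 kg m⁻³.
Required change = 0.38 / 0.573 = 0.663 g L⁻¹.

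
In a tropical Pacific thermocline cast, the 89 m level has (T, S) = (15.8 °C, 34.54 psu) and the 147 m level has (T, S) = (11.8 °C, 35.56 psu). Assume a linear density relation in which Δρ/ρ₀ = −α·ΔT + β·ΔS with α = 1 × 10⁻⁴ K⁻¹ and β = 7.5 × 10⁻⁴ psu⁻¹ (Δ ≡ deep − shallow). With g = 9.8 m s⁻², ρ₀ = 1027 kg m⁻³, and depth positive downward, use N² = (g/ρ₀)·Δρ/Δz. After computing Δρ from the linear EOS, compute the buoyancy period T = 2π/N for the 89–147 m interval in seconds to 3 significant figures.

448 s

ΔT = -4.0 K, ΔS = +1.02 psu (deep − shallow).
Δρ/ρ₀ = −αΔT + βΔS = 4.00 × 10⁻⁴ + 7.65 × 10⁻⁴ = 1.165 × 10⁻³, so Δρ ≈ 1.196 kg m⁻³.
N² = (g/ρ₀)·Δρ/Δz = g·(Δρ/ρ₀)/Δz = 9.8 × 1.165 × 10⁻³ / 58 = 1.9684 × 10⁻⁴ s⁻².
N = √(1.9684 × 10⁻⁴) = 0.014030 rad s⁻¹ → T = 2π/N = 447.84 s ≈ 448 s.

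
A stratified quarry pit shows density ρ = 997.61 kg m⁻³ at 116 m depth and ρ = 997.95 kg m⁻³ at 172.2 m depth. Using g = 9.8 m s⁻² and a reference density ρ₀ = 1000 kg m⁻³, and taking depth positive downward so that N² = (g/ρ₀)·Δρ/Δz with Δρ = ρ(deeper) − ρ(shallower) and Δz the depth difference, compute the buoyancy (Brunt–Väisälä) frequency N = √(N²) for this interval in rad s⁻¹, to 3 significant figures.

7.70 × 10⁻³ rad s⁻¹

Δρ = 997.95 − 997.61 = 0.34 kg m⁻³ over Δz = 172.2 − 116 = 56.2 m.
N² = (9.8/1000) × (0.34/56.2) = 5.9288 × 10⁻⁵ s⁻².
N = √(5.9288 × 10⁻⁵) = 7.6999 × 10⁻³ rad s⁻¹ ≈ 7.70 × 10⁻³ rad s⁻¹.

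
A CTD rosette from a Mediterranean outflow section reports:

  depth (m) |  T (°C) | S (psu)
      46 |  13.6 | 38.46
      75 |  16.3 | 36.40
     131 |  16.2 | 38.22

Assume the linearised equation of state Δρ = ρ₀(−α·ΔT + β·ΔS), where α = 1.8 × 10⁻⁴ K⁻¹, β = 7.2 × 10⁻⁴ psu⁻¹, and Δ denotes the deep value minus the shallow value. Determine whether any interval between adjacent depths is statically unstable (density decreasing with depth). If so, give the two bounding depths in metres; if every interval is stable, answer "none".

Evaluate Δρ/ρ₀ = −αΔT + βΔS across each adjacent pair:
  46–75 m: −αΔT+βΔS = −(1.8 × 10⁻⁴)(+2.7)+(7.2 × 10⁻⁴)(-2.06) = -2.0 × 10⁻³ → UNSTABLE
  75–131 m: −αΔT+βΔS = −(1.8 × 10⁻⁴)(-0.1)+(7.2 × 10⁻⁴)(+1.82) = 1.3 × 10⁻³ → stable
The 46–75 m interval has Δρ < 0: lighter water underlies denser water.

46–75 m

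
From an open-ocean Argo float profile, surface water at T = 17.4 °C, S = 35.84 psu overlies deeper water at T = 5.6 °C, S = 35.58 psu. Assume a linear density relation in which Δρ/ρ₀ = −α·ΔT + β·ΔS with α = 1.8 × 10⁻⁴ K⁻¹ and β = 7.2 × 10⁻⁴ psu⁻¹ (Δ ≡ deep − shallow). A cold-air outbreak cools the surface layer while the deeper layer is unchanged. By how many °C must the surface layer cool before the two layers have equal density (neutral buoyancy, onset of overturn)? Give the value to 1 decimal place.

Neutral buoyancy requires Δρ = 0, i.e. −α(T_deep − T_surf′) + β(S_deep − S_surf) = 0.
T_surf′ = T_deep − (β/α)·ΔS = 5.6 − (7.2 × 10⁻⁴/1.8 × 10⁻⁴)·(-0.26) = 6.640 °C.
Cooling required: 17.4 − (6.640) = 10.760 °C.

10.8 °C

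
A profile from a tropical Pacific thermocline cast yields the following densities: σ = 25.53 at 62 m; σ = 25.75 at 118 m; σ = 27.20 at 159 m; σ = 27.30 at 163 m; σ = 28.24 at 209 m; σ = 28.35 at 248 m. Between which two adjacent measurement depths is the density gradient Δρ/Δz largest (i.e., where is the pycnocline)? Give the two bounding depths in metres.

118–159 m

Compute the density gradient over each adjacent pair:
  62–118 m: Δρ/Δz = 0.22/56 = 3.9 × 10⁻³ kg m⁻⁴
  118–159 m: Δρ/Δz = 1.45/41 = 0.035 kg m⁻⁴
  159–163 m: Δρ/Δz = 0.10/4 = 0.025 kg m⁻⁴
  163–209 m: Δρ/Δz = 0.94/46 = 0.020 kg m⁻⁴
  209–248 m: Δρ/Δz = 0.11/39 = 2.8 × 10⁻³ kg m⁻⁴
The largest gradient is in the 118–159 m interval — the pycnocline.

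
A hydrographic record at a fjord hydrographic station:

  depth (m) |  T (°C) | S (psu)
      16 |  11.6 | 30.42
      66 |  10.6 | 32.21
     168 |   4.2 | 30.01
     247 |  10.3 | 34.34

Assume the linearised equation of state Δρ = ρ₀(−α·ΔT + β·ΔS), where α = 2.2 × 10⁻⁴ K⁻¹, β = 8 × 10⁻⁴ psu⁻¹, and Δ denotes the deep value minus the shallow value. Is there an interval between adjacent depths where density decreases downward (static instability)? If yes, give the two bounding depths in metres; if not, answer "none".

66–168 m

Evaluate Δρ/ρ₀ = −αΔT + βΔS across each adjacent pair:
  16–66 m: −αΔT+βΔS = −(2.2 × 10⁻⁴)(-1.0)+(8 × 10⁻⁴)(+1.79) = 1.7 × 10⁻³ → stable
  66–168 m: −αΔT+βΔS = −(2.2 × 10⁻⁴)(-6.4)+(8 × 10⁻⁴)(-2.20) = -3.5 × 10⁻⁴ → UNSTABLE
  168–247 m: −αΔT+βΔS = −(2.2 × 10⁻⁴)(+6.1)+(8 × 10⁻⁴)(+4.33) = 2.1 × 10⁻³ → stable
The 66–168 m interval has Δρ < 0: lighter water underlies denser water.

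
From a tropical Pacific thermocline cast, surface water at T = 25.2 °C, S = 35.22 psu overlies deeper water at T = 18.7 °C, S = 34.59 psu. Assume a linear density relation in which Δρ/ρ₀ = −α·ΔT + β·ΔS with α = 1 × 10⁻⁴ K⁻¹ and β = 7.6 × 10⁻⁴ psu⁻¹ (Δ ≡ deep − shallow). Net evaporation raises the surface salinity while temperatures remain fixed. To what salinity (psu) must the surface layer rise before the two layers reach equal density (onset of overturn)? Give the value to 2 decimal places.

Neutral buoyancy requires −α(T_deep − T_surf) + β(S_deep − S_surf′) = 0.
S_surf′ = S_deep − (α/β)·ΔT = 34.59 − (1 × 10⁻⁴/7.6 × 10⁻⁴)·(-6.5) = 35.4453 psu.
Increase required: 35.4453 − 35.22 = 0.2253 psu.

35.45 psu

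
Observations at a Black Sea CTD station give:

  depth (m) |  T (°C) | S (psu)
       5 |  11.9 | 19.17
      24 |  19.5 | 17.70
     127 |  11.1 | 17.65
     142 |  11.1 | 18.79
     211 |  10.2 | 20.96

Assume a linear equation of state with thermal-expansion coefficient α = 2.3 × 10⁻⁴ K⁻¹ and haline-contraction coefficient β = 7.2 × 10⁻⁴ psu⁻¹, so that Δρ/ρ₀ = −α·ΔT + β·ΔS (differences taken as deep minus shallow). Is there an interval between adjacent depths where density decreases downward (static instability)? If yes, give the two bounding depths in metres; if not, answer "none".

Evaluate Δρ/ρ₀ = −αΔT + βΔS across each adjacent pair:
  5–24 m: −αΔT+βΔS = −(2.3 × 10⁻⁴)(+7.6)+(7.2 × 10⁻⁴)(-1.47) = -2.8 × 10⁻³ → UNSTABLE
  24–127 m: −αΔT+βΔS = −(2.3 × 10⁻⁴)(-8.4)+(7.2 × 10⁻⁴)(-0.05) = 1.9 × 10⁻³ → stable
  127–142 m: −αΔT+βΔS = −(2.3 × 10⁻⁴)(+0.0)+(7.2 × 10⁻⁴)(+1.14) = 8.2 × 10⁻⁴ → stable
  142–211 m: −αΔT+βΔS = −(2.3 × 10⁻⁴)(-0.9)+(7.2 × 10⁻⁴)(+2.17) = 1.8 × 10⁻³ → stable
The 5–24 m interval has Δρ < 0: lighter water underlies denser water.

5–24 m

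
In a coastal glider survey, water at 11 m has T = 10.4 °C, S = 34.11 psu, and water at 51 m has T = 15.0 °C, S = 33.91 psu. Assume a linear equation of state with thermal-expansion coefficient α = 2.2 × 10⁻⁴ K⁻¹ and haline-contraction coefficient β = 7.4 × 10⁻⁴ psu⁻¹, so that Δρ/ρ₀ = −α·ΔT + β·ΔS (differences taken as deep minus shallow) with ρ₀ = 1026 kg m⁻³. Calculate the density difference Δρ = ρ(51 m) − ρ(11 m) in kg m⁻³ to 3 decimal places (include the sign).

-1.190 kg m⁻³

ΔT = +4.6 K, ΔS = -0.20 psu (deep − shallow).
Δρ/ρ₀ = −(2.2 × 10⁻⁴)(+4.6) + (7.4 × 10⁻⁴)(-0.20) = -1.16 × 10⁻³.
Δρ = 1026 × (-1.16 × 10⁻³) = -1.190 kg m⁻³.
Negative Δρ: lighter below, statically unstable.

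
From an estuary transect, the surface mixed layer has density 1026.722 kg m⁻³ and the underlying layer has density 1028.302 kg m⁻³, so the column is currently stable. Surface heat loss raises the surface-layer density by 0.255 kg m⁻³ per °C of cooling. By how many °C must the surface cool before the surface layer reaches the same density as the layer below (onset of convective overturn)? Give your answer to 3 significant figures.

6.20 °C

Density deficit of the surface layer: 1028.302 − 1026.722 = 1.58 kg m⁻³.
Required change = 1.58 / 0.255 = 6.20 °C.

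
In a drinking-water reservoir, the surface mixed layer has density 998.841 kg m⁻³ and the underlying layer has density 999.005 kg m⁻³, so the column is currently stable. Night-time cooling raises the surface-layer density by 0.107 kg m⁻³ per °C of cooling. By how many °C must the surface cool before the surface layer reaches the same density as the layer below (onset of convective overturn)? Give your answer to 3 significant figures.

Density deficit of the surface layer: 999.005 − 998.841 = 0.164 kg m⁻³.
Required change = 0.164 / 0.107 = 1.53 °C.

1.53 °C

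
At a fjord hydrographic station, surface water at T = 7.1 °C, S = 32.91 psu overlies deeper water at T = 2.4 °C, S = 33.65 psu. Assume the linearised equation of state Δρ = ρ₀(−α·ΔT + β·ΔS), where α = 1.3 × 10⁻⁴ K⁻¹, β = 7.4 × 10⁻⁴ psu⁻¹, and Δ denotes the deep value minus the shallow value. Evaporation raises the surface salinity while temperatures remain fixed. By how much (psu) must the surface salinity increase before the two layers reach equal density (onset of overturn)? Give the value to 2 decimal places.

Neutral buoyancy requires −α(T_deep − T_surf) + β(S_deep − S_surf′) = 0.
S_surf′ = S_deep − (α/β)·ΔT = 33.65 − (1.3 × 10⁻⁴/7.4 × 10⁻⁴)·(-4.7) = 34.4757 psu.
Increase required: 34.4757 − 32.91 = 1.5657 psu.

1.57 psu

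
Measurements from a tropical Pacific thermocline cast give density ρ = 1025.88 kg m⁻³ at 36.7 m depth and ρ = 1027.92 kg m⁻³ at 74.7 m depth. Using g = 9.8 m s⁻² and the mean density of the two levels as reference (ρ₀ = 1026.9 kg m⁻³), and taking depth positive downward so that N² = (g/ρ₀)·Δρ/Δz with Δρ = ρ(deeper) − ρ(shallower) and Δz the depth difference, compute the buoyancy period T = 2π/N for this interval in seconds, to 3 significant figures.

278 s

Δρ = 1027.92 − 1025.88 = 2.04 kg m⁻³ over Δz = 74.7 − 36.7 = 38 m.
N² = (9.8/1026.9) × (2.04/38) = 5.1232 × 10⁻⁴ s⁻².
N = √(5.1232 × 10⁻⁴) = 0.022634 rad s⁻¹, so T = 2π/N = 277.60 s ≈ 278 s.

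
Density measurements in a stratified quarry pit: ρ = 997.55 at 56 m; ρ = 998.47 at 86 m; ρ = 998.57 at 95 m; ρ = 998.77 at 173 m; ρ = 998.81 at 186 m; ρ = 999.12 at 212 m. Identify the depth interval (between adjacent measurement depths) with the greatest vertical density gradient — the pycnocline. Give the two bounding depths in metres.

Compute the density gradient over each adjacent pair:
  56–86 m: Δρ/Δz = 0.92/30 = 0.031 kg m⁻⁴
  86–95 m: Δρ/Δz = 0.10/9 = 0.011 kg m⁻⁴
  95–173 m: Δρ/Δz = 0.20/78 = 2.6 × 10⁻³ kg m⁻⁴
  173–186 m: Δρ/Δz = 0.04/13 = 3.1 × 10⁻³ kg m⁻⁴
  186–212 m: Δρ/Δz = 0.31/26 = 0.012 kg m⁻⁴
The largest gradient is in the 56–86 m interval — the pycnocline.

56–86 m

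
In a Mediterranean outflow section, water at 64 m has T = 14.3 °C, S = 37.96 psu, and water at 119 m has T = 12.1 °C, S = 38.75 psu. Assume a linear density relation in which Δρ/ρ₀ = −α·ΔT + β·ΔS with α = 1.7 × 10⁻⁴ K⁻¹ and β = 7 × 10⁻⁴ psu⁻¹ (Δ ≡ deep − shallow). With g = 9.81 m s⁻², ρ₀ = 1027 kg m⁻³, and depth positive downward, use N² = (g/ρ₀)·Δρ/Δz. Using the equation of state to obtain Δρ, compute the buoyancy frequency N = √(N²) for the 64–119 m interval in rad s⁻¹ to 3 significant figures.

0.0129 rad s⁻¹

ΔT = -2.2 K, ΔS = +0.79 psu (deep − shallow).
Δρ/ρ₀ = −αΔT + βΔS = 3.74 × 10⁻⁴ + 5.53 × 10⁻⁴ = 9.27 × 10⁻⁴, so Δρ ≈ 0.9520 kg m⁻³.
N² = (g/ρ₀)·Δρ/Δz = g·(Δρ/ρ₀)/Δz = 9.81 × 9.27 × 10⁻⁴ / 55 = 1.6534 × 10⁻⁴ s⁻².
N = √(1.6534 × 10⁻⁴) = 0.012858 rad s⁻¹ ≈ 0.0129 rad s⁻¹.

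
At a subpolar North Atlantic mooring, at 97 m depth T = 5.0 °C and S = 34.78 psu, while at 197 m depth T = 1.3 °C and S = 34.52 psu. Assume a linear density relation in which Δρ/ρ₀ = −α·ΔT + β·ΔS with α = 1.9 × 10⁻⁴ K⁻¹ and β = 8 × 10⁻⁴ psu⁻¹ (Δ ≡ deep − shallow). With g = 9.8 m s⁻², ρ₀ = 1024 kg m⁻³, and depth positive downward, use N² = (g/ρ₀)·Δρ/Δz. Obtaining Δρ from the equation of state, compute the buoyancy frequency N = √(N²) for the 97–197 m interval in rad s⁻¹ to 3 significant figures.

ΔT = -3.7 K, ΔS = -0.26 psu (deep − shallow).
Δρ/ρ₀ = −αΔT + βΔS = 7.03 × 10⁻⁴ − 2.08 × 10⁻⁴ = 4.95 × 10⁻⁴, so Δρ ≈ 0.5069 kg m⁻³.
N² = (g/ρ₀)·Δρ/Δz = g·(Δρ/ρ₀)/Δz = 9.8 × 4.95 × 10⁻⁴ / 100 = 4.8510 × 10⁻⁵ s⁻².
N = √(4.8510 × 10⁻⁵) = 6.9649 × 10⁻³ rad s⁻¹ ≈ 6.96 × 10⁻³ rad s⁻¹.

6.96 × 10⁻³ rad s⁻¹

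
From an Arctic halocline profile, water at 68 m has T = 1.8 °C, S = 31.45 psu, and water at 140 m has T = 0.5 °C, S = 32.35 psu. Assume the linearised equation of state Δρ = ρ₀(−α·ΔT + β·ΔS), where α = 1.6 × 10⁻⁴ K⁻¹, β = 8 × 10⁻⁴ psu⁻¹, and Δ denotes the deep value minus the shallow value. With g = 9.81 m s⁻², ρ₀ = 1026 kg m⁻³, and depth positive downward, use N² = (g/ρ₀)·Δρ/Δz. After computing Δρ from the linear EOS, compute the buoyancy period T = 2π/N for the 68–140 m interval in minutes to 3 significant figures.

9.31 min

ΔT = -1.3 K, ΔS = +0.90 psu (deep − shallow).
Δρ/ρ₀ = −αΔT + βΔS = 2.08 × 10⁻⁴ + 7.20 × 10⁻⁴ = 9.28 × 10⁻⁴, so Δρ ≈ 0.9521 kg m⁻³.
N² = (g/ρ₀)·Δρ/Δz = g·(Δρ/ρ₀)/Δz = 9.81 × 9.28 × 10⁻⁴ / 72 = 1.2644 × 10⁻⁴ s⁻².
N = √(1.2644 × 10⁻⁴) = 0.011245 rad s⁻¹ → T = 2π/N = 558.75 s = 9.3125 min ≈ 9.31 min.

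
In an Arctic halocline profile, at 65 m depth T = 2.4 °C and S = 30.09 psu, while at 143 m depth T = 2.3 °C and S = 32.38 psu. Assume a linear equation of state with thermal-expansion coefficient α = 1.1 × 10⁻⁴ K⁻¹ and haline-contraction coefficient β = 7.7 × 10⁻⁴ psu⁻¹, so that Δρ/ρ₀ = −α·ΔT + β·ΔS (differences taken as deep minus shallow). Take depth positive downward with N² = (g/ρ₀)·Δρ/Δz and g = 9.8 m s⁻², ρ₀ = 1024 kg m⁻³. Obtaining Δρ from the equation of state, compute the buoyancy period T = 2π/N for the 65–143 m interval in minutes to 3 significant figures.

7.01 min

ΔT = -0.1 K, ΔS = +2.29 psu (deep − shallow).
Δρ/ρ₀ = −αΔT + βΔS = 1.10 × 10⁻⁵ + 1.7633 × 10⁻³ = 1.7743 × 10⁻³, so Δρ ≈ 1.817 kg m⁻³.
N² = (g/ρ₀)·Δρ/Δz = g·(Δρ/ρ₀)/Δz = 9.8 × 1.7743 × 10⁻³ / 78 = 2.2292 × 10⁻⁴ s⁻².
N = √(2.2292 × 10⁻⁴) = 0.014931 rad s⁻¹ → T = 2π/N = 420.81 s = 7.0135 min ≈ 7.01 min.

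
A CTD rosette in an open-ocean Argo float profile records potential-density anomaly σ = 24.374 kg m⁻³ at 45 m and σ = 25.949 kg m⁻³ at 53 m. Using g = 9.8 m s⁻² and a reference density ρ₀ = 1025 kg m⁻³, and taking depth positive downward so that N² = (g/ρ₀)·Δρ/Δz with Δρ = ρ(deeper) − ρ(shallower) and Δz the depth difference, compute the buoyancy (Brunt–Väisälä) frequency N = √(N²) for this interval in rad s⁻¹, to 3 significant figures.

Δρ = 1025.949 − 1024.374 = 1.575 kg m⁻³ over Δz = 53 − 45 = 8 m.
N² = (9.8/1025) × (1.575/8) = 1.8823 × 10⁻³ s⁻².
N = √(1.8823 × 10⁻³) = 0.043385 rad s⁻¹ ≈ 0.0434 rad s⁻¹.

0.0434 rad s⁻¹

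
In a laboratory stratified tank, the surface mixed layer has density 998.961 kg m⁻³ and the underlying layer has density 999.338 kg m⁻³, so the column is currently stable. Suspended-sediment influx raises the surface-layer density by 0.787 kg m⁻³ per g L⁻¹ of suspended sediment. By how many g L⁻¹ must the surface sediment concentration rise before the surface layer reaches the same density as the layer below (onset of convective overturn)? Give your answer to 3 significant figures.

0.479 g L⁻¹

Density deficit of the surface layer: 999.338 − 998.961 = 0.377 kg m⁻³.
Required change = 0.377 / 0.787 = 0.479 g L⁻¹.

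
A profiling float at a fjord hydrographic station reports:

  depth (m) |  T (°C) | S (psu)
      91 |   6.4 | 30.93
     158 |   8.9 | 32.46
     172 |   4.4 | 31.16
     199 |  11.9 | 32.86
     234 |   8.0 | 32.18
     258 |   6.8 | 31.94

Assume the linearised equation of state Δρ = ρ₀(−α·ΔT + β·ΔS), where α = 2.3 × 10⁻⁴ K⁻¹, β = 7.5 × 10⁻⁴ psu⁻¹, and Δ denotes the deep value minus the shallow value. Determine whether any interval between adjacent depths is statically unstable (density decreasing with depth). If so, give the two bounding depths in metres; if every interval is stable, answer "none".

Evaluate Δρ/ρ₀ = −αΔT + βΔS across each adjacent pair:
  91–158 m: −αΔT+βΔS = −(2.3 × 10⁻⁴)(+2.5)+(7.5 × 10⁻⁴)(+1.53) = 5.7 × 10⁻⁴ → stable
  158–172 m: −αΔT+βΔS = −(2.3 × 10⁻⁴)(-4.5)+(7.5 × 10⁻⁴)(-1.30) = 6.0 × 10⁻⁵ → stable
  172–199 m: −αΔT+βΔS = −(2.3 × 10⁻⁴)(+7.5)+(7.5 × 10⁻⁴)(+1.70) = -4.5 × 10⁻⁴ → UNSTABLE
  199–234 m: −αΔT+βΔS = −(2.3 × 10⁻⁴)(-3.9)+(7.5 × 10⁻⁴)(-0.68) = 3.9 × 10⁻⁴ → stable
  234–258 m: −αΔT+βΔS = −(2.3 × 10⁻⁴)(-1.2)+(7.5 × 10⁻⁴)(-0.24) = 9.6 × 10⁻⁵ → stable
The 172–199 m interval has Δρ < 0: lighter water underlies denser water.

172–199 m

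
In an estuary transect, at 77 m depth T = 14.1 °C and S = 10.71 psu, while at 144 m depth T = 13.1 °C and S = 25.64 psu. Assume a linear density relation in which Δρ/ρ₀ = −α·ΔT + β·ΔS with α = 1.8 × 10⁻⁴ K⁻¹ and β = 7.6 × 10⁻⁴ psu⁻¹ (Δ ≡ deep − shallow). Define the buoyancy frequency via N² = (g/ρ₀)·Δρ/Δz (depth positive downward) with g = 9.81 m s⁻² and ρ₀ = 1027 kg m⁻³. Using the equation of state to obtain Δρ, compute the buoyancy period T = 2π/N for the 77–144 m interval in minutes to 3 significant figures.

ΔT = -1.0 K, ΔS = +14.93 psu (deep − shallow).
Δρ/ρ₀ = −αΔT + βΔS = 1.80 × 10⁻⁴ + 0.0113468 = 0.0115268, so Δρ ≈ 11.84 kg m⁻³.
N² = (g/ρ₀)·Δρ/Δz = g·(Δρ/ρ₀)/Δz = 9.81 × 0.0115268 / 67 = 1.6877 × 10⁻³ s⁻².
N = √(1.6877 × 10⁻³) = 0.041082 rad s⁻¹ → T = 2π/N = 152.94 s = 2.5490 min ≈ 2.55 min.

2.55 min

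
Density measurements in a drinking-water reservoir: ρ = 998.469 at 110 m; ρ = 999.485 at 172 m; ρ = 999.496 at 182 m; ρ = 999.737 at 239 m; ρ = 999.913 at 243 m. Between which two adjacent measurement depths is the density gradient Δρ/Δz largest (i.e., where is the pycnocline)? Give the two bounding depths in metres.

239–243 m

Compute the density gradient over each adjacent pair:
  110–172 m: Δρ/Δz = 1.016/62 = 0.016 kg m⁻⁴
  172–182 m: Δρ/Δz = 0.011/10 = 1.1 × 10⁻³ kg m⁻⁴
  182–239 m: Δρ/Δz = 0.241/57 = 4.2 × 10⁻³ kg m⁻⁴
  239–243 m: Δρ/Δz = 0.176/4 = 0.044 kg m⁻⁴
The largest gradient is in the 239–243 m interval — the pycnocline.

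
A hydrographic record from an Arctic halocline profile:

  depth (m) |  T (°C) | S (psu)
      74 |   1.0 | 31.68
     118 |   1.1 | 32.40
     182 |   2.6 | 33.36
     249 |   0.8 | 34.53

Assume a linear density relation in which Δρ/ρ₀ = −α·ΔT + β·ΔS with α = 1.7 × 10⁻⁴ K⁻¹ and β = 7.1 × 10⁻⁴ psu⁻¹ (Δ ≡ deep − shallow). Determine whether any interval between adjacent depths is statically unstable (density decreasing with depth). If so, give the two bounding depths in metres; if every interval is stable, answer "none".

Evaluate Δρ/ρ₀ = −αΔT + βΔS across each adjacent pair:
  74–118 m: −αΔT+βΔS = −(1.7 × 10⁻⁴)(+0.1)+(7.1 × 10⁻⁴)(+0.72) = 4.9 × 10⁻⁴ → stable
  118–182 m: −αΔT+βΔS = −(1.7 × 10⁻⁴)(+1.5)+(7.1 × 10⁻⁴)(+0.96) = 4.3 × 10⁻⁴ → stable
  182–249 m: −αΔT+βΔS = −(1.7 × 10⁻⁴)(-1.8)+(7.1 × 10⁻⁴)(+1.17) = 1.1 × 10⁻³ → stable
Every interval has Δρ > 0: the column is stably stratified throughout.

none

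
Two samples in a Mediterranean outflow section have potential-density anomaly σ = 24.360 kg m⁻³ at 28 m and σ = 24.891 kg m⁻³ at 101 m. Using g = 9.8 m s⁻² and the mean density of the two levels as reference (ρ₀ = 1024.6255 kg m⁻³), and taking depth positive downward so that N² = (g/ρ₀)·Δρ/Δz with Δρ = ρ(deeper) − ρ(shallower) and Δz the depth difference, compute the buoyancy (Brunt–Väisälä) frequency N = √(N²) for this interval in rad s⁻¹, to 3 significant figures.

Δρ = 1024.891 − 1024.360 = 0.531 kg m⁻³ over Δz = 101 − 28 = 73 m.
N² = (9.8/1024.6255) × (0.531/73) = 6.9572 × 10⁻⁵ s⁻².
N = √(6.9572 × 10⁻⁵) = 8.3410 × 10⁻³ rad s⁻¹ ≈ 8.34 × 10⁻³ rad s⁻¹.
Since Δρ > 0 the layer is stably stratified.

8.34 × 10⁻³ rad s⁻¹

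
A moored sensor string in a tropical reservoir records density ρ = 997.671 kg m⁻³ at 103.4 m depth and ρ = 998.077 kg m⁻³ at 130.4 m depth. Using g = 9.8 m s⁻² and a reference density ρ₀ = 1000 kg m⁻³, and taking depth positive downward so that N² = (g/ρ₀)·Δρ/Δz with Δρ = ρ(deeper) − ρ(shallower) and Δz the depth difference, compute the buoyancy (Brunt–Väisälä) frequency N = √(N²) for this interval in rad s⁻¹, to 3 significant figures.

0.0121 rad s⁻¹

Δρ = 998.077 − 997.671 = 0.406 kg m⁻³ over Δz = 130.4 − 103.4 = 27 m.
N² = (9.8/1000) × (0.406/27) = 1.4736 × 10⁻⁴ s⁻².
N = √(1.4736 × 10⁻⁴) = 0.012139 rad s⁻¹ ≈ 0.0121 rad s⁻¹.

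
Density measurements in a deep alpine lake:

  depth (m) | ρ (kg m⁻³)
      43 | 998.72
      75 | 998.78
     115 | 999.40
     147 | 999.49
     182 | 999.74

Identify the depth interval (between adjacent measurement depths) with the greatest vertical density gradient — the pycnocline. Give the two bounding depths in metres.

75–115 m

Compute the density gradient over each adjacent pair:
  43–75 m: Δρ/Δz = 0.06/32 = 1.9 × 10⁻³ kg m⁻⁴
  75–115 m: Δρ/Δz = 0.62/40 = 0.015 kg m⁻⁴
  115–147 m: Δρ/Δz = 0.09/32 = 2.8 × 10⁻³ kg m⁻⁴
  147–182 m: Δρ/Δz = 0.25/35 = 7.1 × 10⁻³ kg m⁻⁴
The largest gradient is in the 75–115 m interval — the pycnocline.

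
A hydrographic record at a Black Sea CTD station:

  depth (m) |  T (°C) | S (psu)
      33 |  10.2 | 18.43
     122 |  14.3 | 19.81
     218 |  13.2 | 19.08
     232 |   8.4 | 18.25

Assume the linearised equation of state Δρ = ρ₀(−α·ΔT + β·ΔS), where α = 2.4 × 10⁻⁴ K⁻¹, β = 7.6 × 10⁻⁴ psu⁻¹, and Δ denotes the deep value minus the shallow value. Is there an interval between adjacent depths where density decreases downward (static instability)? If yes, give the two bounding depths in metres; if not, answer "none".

122–218 m

Evaluate Δρ/ρ₀ = −αΔT + βΔS across each adjacent pair:
  33–122 m: −αΔT+βΔS = −(2.4 × 10⁻⁴)(+4.1)+(7.6 × 10⁻⁴)(+1.38) = 6.5 × 10⁻⁵ → stable
  122–218 m: −αΔT+βΔS = −(2.4 × 10⁻⁴)(-1.1)+(7.6 × 10⁻⁴)(-0.73) = -2.9 × 10⁻⁴ → UNSTABLE
  218–232 m: −αΔT+βΔS = −(2.4 × 10⁻⁴)(-4.8)+(7.6 × 10⁻⁴)(-0.83) = 5.2 × 10⁻⁴ → stable
The 122–218 m interval has Δρ < 0: lighter water underlies denser water.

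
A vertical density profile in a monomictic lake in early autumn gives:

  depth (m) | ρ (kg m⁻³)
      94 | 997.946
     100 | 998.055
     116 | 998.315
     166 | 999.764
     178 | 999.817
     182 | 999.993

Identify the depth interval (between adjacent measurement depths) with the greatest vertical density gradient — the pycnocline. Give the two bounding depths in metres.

Compute the density gradient over each adjacent pair:
  94–100 m: Δρ/Δz = 0.109/6 = 0.018 kg m⁻⁴
  100–116 m: Δρ/Δz = 0.260/16 = 0.016 kg m⁻⁴
  116–166 m: Δρ/Δz = 1.449/50 = 0.029 kg m⁻⁴
  166–178 m: Δρ/Δz = 0.053/12 = 4.4 × 10⁻³ kg m⁻⁴
  178–182 m: Δρ/Δz = 0.176/4 = 0.044 kg m⁻⁴
The largest gradient is in the 178–182 m interval — the pycnocline.

178–182 m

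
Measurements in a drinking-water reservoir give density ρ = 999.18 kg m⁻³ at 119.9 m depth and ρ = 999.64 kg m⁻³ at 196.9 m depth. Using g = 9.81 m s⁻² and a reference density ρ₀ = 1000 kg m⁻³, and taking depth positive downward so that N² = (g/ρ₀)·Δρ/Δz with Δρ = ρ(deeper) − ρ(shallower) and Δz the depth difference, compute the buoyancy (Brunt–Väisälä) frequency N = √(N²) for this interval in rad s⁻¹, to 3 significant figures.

Δρ = 999.64 − 999.18 = 0.46 kg m⁻³ over Δz = 196.9 − 119.9 = 77 m.
N² = (9.81/1000) × (0.46/77) = 5.8605 × 10⁻⁵ s⁻².
N = √(5.8605 × 10⁻⁵) = 7.6554 × 10⁻³ rad s⁻¹ ≈ 7.66 × 10⁻³ rad s⁻¹.

7.66 × 10⁻³ rad s⁻¹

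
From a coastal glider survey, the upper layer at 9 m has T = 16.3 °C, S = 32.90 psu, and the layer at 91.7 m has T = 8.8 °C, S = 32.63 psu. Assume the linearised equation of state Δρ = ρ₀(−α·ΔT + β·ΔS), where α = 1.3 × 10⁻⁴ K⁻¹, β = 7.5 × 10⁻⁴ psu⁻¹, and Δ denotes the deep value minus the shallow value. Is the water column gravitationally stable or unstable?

ΔT = 8.8 − 16.3 = -7.5 K and ΔS = 32.63 − 32.90 = -0.27 psu (deep − shallow).
−αΔT = 9.75 × 10⁻⁴; βΔS = -2.025 × 10⁻⁴; sum Δρ/ρ₀ = 7.725 × 10⁻⁴.
Δρ/ρ₀ > 0, so Δρ > 0: deeper water is denser → statically stable.

stable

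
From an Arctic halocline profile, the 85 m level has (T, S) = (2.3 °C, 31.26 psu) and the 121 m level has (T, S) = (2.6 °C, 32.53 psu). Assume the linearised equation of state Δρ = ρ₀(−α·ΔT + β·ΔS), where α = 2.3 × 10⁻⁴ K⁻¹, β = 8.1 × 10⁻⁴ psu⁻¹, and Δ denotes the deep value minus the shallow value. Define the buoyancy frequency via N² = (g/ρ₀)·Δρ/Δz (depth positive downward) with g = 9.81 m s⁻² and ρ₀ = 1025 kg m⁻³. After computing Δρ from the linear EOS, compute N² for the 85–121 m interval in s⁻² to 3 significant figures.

ΔT = +0.3 K, ΔS = +1.27 psu (deep − shallow).
Δρ/ρ₀ = −αΔT + βΔS = -6.90 × 10⁻⁵ + 1.0287 × 10⁻³ = 9.597 × 10⁻⁴, so Δρ ≈ 0.9837 kg m⁻³.
N² = (g/ρ₀)·Δρ/Δz = g·(Δρ/ρ₀)/Δz = 9.81 × 9.597 × 10⁻⁴ / 36 = 2.6152 × 10⁻⁴ s⁻² ≈ 2.62 × 10⁻⁴ s⁻².

2.62 × 10⁻⁴ s⁻²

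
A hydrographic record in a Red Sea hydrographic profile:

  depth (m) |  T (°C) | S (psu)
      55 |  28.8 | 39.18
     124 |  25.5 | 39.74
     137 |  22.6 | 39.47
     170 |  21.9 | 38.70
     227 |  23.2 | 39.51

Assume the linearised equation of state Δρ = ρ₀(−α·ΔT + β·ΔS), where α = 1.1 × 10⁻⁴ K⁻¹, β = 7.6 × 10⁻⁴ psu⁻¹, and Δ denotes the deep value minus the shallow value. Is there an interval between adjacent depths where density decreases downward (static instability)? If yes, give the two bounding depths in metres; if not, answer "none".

137–170 m

Evaluate Δρ/ρ₀ = −αΔT + βΔS across each adjacent pair:
  55–124 m: −αΔT+βΔS = −(1.1 × 10⁻⁴)(-3.3)+(7.6 × 10⁻⁴)(+0.56) = 7.9 × 10⁻⁴ → stable
  124–137 m: −αΔT+βΔS = −(1.1 × 10⁻⁴)(-2.9)+(7.6 × 10⁻⁴)(-0.27) = 1.1 × 10⁻⁴ → stable
  137–170 m: −αΔT+βΔS = −(1.1 × 10⁻⁴)(-0.7)+(7.6 × 10⁻⁴)(-0.77) = -5.1 × 10⁻⁴ → UNSTABLE
  170–227 m: −αΔT+βΔS = −(1.1 × 10⁻⁴)(+1.3)+(7.6 × 10⁻⁴)(+0.81) = 4.7 × 10⁻⁴ → stable
The 137–170 m interval has Δρ < 0: lighter water underlies denser water.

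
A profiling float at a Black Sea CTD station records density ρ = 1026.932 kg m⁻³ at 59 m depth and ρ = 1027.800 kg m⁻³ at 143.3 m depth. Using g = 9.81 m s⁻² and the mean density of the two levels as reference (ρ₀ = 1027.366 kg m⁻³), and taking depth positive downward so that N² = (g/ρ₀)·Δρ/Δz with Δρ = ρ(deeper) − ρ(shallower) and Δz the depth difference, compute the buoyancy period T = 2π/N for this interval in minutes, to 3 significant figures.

10.6 min

Δρ = 1027.800 − 1026.932 = 0.868 kg m⁻³ over Δz = 143.3 − 59 = 84.3 m.
N² = (9.81/1027.366) × (0.868/84.3) = 9.8319 × 10⁻⁵ s⁻².
N = √(9.8319 × 10⁻⁵) = 9.9156 × 10⁻³ rad s⁻¹, so T = 2π/N = 633.67 s = 10.561 min ≈ 10.6 min.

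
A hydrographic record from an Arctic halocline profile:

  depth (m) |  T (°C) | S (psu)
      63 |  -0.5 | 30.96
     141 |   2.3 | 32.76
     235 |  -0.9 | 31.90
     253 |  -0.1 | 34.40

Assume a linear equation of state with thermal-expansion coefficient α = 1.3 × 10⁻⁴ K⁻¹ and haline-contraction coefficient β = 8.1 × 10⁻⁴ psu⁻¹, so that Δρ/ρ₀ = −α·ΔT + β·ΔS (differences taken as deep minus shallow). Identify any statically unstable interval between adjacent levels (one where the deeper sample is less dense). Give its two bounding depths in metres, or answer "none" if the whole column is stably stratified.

141–235 m

Evaluate Δρ/ρ₀ = −αΔT + βΔS across each adjacent pair:
  63–141 m: −αΔT+βΔS = −(1.3 × 10⁻⁴)(+2.8)+(8.1 × 10⁻⁴)(+1.80) = 1.1 × 10⁻³ → stable
  141–235 m: −αΔT+βΔS = −(1.3 × 10⁻⁴)(-3.2)+(8.1 × 10⁻⁴)(-0.86) = -2.8 × 10⁻⁴ → UNSTABLE
  235–253 m: −αΔT+βΔS = −(1.3 × 10⁻⁴)(+0.8)+(8.1 × 10⁻⁴)(+2.50) = 1.9 × 10⁻³ → stable
The 141–235 m interval has Δρ < 0: lighter water underlies denser water.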